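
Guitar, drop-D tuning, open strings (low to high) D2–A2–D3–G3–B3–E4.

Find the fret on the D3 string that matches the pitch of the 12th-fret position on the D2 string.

D2 at fret 12 is D2 + 12 semitones = D3.
The open D3 string is 12 semitones above the open D2, so the same pitch on the D3 string lies at fret 12 − 12 = 0.

0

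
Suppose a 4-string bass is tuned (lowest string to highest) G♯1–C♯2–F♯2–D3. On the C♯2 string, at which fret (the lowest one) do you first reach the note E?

3

From C♯2, count semitones up the chromatic scale until reaching E: C#–D–D#–E — 3 steps.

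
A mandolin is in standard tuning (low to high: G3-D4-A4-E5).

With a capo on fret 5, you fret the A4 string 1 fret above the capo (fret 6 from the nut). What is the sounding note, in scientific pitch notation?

The capo raises the open A4 by 5 semitones to D5; fretting 1 more gives A4 + 5 + 1 = A4 + 6 semitones = D#5.

D#5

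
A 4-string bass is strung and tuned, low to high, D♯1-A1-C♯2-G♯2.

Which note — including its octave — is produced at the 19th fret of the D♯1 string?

Each fret is one semitone, so D♯1 + 19 = A♯2.
(Equivalently spelled B♭2.)

A♯2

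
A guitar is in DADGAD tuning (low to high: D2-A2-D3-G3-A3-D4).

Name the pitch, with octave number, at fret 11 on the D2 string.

The open D2 string plus 11 semitones: D–D#–E–F–…–B–C–C#.
The walk passes from B into C once, so the octave number goes from 2 to 3.
(Equivalently spelled Db3.)

C#3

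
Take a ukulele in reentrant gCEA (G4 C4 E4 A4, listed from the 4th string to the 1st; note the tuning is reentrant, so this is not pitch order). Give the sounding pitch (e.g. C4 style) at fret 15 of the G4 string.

A♯5

G4 is MIDI 67. Adding 15 gives 82, which is A♯5.
(Equivalently spelled B♭5.)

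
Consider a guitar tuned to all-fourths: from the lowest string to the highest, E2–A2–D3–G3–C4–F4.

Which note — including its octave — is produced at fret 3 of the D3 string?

F3

D3 is MIDI 50. Adding 3 gives 53, which is F3.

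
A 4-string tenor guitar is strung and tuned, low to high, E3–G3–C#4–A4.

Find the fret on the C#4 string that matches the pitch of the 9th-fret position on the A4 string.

Fret 9 on A4 is MIDI 69 + 9 = 78 (F#5). On the C#4 string (open MIDI 61), that pitch is 78 − 61 = fret 17.

17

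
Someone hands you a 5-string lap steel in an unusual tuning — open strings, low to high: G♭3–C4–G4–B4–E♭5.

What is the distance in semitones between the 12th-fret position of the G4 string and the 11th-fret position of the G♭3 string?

G4 at fret 12 → G5 (MIDI 79); G♭3 at fret 11 → F4 (MIDI 65).
79 − 65 = 14, so the two pitches are 14 semitones apart, with G5 the higher.

14 semitones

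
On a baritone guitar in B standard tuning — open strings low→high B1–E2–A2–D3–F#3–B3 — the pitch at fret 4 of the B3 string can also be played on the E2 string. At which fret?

23

Fret 4 on B3 is MIDI 59 + 4 = 63 (D#4). On the E2 string (open MIDI 40), that pitch is 63 − 40 = fret 23.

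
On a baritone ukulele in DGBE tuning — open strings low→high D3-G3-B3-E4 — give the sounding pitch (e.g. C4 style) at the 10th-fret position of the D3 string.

C4

The open D3 string plus 10 semitones: D–D#–E–F–…–A#–B–C.
The walk passes from B into C once, so the octave number goes from 3 to 4.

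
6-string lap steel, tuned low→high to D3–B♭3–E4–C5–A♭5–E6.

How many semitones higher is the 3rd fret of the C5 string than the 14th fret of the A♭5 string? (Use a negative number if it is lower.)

-19 semitones

C5 at fret 3 → E♭5 (MIDI 75); A♭5 at fret 14 → B♭6 (MIDI 94).
75 − 94 = -19, so the two pitches are 19 semitones apart.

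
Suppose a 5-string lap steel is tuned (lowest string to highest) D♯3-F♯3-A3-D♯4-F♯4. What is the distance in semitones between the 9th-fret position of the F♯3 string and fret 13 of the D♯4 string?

F♯3 at fret 9 → D♯4 (MIDI 63); D♯4 at fret 13 → E5 (MIDI 76).
63 − 76 = -13, so the two pitches are 13 semitones apart, with E5 the higher.

13 semitones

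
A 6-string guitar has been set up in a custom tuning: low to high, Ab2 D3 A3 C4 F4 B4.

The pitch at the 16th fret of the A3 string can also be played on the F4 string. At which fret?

8

Fret 16 on A3 is MIDI 57 + 16 = 73 (Db5). On the F4 string (open MIDI 65), that pitch is 73 − 65 = fret 8.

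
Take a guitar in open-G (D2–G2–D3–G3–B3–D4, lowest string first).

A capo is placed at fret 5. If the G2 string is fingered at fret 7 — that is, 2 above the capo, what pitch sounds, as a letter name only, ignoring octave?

D

The capo raises the open G2 by 5 semitones to C3; fretting 2 more gives G2 + 5 + 2 = G2 + 7 semitones, landing on D.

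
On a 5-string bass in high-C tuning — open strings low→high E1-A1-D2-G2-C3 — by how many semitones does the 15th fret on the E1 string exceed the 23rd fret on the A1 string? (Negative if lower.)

E1 at fret 15 → G2 (MIDI 43); A1 at fret 23 → G♯3 (MIDI 56).
43 − 56 = -13, so the two pitches are 13 semitones apart.

-13 semitones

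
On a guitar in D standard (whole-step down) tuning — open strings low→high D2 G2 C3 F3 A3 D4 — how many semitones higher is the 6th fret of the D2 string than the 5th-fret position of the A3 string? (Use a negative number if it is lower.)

D2 at fret 6 → G#2 (MIDI 44); A3 at fret 5 → D4 (MIDI 62).
44 − 62 = -18, so the two pitches are 18 semitones apart.

-18 semitones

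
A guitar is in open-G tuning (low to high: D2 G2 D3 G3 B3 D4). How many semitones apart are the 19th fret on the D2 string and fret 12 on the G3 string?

10 semitones

D2 at fret 19 → A3 (MIDI 57); G3 at fret 12 → G4 (MIDI 67).
57 − 67 = -10, so the two pitches are 10 semitones apart, with G4 the higher.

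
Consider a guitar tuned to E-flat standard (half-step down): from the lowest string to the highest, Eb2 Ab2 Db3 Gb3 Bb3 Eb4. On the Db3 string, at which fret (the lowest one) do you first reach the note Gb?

5

From Db3, count semitones up the chromatic scale until reaching Gb: Db–D–Eb–E–F–Gb — 5 steps.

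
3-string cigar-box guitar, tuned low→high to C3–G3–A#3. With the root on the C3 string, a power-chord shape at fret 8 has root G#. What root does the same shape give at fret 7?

Moving from fret 8 to fret 7 shifts the root by -1 semitone.
G# down 1 semitone is G.

G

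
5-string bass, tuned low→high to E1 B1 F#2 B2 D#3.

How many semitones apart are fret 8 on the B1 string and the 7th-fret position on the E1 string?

8 semitones

B1 at fret 8 → G2 (MIDI 43); E1 at fret 7 → B1 (MIDI 35).
43 − 35 = 8, so the two pitches are 8 semitones apart, with G2 the higher.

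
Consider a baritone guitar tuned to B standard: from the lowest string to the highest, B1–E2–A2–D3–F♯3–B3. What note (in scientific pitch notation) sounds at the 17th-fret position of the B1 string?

E3

The open B1 string plus 17 semitones: B–C–C#–D–…–D–D#–E.
The walk passes from B into C 2 times, so the octave number goes from 1 to 3.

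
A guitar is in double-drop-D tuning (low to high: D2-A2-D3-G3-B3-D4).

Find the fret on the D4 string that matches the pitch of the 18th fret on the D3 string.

D3 at fret 18 is D3 + 18 semitones = G#4.
The open D4 string is 12 semitones above the open D3, so the same pitch on the D4 string lies at fret 18 − 12 = 6.

6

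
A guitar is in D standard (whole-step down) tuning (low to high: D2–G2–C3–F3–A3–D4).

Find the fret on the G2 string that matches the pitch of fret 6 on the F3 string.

Fret 6 on F3 is MIDI 53 + 6 = 59 (B3). On the G2 string (open MIDI 43), that pitch is 59 − 43 = fret 16.

16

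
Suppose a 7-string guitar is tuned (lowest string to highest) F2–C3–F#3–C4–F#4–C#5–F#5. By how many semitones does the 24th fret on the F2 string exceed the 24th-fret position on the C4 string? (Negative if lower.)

-19 semitones

F2 at fret 24 → F4 (MIDI 65); C4 at fret 24 → C6 (MIDI 84).
65 − 84 = -19, so the two pitches are 19 semitones apart.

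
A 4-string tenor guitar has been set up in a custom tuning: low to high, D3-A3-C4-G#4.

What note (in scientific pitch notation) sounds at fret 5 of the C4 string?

F4

The open C4 string plus 5 semitones: C–C#–D–D#–E–F.
No B→C boundary is crossed, so the octave stays at 4.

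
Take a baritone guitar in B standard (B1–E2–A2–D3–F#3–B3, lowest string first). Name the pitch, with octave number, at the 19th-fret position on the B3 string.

Each fret is one semitone, so B3 + 19 = F#5.

F#5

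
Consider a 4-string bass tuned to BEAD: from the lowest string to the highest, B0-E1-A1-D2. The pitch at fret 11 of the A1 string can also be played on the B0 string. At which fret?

21

Fret 11 on A1 is MIDI 33 + 11 = 44 (G♯2). On the B0 string (open MIDI 23), that pitch is 44 − 23 = fret 21.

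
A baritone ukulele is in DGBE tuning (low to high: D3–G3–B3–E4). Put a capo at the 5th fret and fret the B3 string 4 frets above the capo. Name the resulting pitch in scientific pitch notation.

G♯4

The capo raises the open B3 by 5 semitones to E4; fretting 4 more gives B3 + 5 + 4 = B3 + 9 semitones = G♯4.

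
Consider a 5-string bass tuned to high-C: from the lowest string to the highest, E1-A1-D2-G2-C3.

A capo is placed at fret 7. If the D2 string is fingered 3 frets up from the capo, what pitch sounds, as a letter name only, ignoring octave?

C

The capo raises the open D2 by 7 semitones to A2; fretting 3 more gives D2 + 7 + 3 = D2 + 10 semitones, landing on C.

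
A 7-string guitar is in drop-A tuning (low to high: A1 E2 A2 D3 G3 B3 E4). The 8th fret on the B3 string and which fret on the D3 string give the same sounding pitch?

Fret 8 on B3 is MIDI 59 + 8 = 67 (G4). On the D3 string (open MIDI 50), that pitch is 67 − 50 = fret 17.

17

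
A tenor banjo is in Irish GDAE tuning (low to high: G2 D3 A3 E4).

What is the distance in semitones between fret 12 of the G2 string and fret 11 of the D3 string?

6 semitones

G2 at fret 12 → G3 (MIDI 55); D3 at fret 11 → C♯4 (MIDI 61).
55 − 61 = -6, so the two pitches are 6 semitones apart, with C♯4 the higher.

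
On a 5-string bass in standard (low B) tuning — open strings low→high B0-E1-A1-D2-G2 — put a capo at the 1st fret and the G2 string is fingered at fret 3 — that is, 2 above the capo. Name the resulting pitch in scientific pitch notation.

A#2

The capo raises the open G2 by 1 semitone to G#2; fretting 2 more gives G2 + 1 + 2 = G2 + 3 semitones = A#2.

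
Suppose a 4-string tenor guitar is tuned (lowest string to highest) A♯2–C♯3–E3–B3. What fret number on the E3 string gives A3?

A3 is 5 semitones above the open E3 (E–F–F#–G–G#–A), so it sits at fret 5.

5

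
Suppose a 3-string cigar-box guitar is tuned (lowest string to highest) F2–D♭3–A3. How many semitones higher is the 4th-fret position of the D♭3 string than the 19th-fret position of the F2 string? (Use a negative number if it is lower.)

-7 semitones

D♭3 at fret 4 → F3 (MIDI 53); F2 at fret 19 → C4 (MIDI 60).
53 − 60 = -7, so the two pitches are 7 semitones apart.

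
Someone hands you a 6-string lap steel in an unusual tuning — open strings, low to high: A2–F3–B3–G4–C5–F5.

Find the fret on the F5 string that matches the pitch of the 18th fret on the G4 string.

8

Fret 18 on G4 is MIDI 67 + 18 = 85 (C♯6). On the F5 string (open MIDI 77), that pitch is 85 − 77 = fret 8.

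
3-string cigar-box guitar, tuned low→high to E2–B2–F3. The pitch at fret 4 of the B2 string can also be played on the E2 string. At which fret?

11

Fret 4 on B2 is MIDI 47 + 4 = 51 (D♯3). On the E2 string (open MIDI 40), that pitch is 51 − 40 = fret 11.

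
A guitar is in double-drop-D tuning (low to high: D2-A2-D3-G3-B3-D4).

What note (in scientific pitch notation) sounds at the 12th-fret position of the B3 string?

B3 is MIDI 59. Adding 12 gives 71, which is B4.

B4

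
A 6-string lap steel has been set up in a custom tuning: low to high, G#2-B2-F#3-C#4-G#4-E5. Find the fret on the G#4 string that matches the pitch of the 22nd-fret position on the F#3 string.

F#3 at fret 22 is F#3 + 22 semitones = E5.
The open G#4 string is 14 semitones above the open F#3, so the same pitch on the G#4 string lies at fret 22 − 14 = 8.

8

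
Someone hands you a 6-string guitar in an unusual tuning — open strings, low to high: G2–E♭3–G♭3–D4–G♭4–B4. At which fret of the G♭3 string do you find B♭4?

B♭4 is 16 semitones above the open G♭3 (Gb–G–Ab–A–…–Ab–A–Bb), so it sits at fret 16.

16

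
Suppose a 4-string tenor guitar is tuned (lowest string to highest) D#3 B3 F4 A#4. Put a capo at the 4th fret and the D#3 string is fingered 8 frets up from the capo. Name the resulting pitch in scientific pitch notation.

D#4

The capo raises the open D#3 by 4 semitones to G3; fretting 8 more gives D#3 + 4 + 8 = D#3 + 12 semitones = D#4.
(Also written Eb.)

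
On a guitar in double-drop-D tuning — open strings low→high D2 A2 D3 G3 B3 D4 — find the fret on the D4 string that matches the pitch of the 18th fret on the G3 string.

11

Fret 18 on G3 is MIDI 55 + 18 = 73 (C#5). On the D4 string (open MIDI 62), that pitch is 73 − 62 = fret 11.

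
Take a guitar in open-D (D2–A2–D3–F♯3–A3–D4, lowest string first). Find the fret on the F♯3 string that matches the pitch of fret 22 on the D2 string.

D2 at fret 22 is D2 + 22 semitones = C4.
The open F♯3 string is 16 semitones above the open D2, so the same pitch on the F♯3 string lies at fret 22 − 16 = 6.

6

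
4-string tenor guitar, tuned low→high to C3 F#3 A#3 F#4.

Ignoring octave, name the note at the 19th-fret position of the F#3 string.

C#

The open F#3 string plus 19 semitones: F#–G–G#–A–…–B–C–C#.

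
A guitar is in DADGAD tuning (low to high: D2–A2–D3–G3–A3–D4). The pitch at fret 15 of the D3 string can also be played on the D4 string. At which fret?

D3 at fret 15 is D3 + 15 semitones = F4.
The open D4 string is 12 semitones above the open D3, so the same pitch on the D4 string lies at fret 15 − 12 = 3.

3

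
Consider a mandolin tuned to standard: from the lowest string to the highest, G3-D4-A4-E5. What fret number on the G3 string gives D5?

19

D5 is 19 semitones above the open G3 (G–G#–A–A#–…–C–C#–D), so it sits at fret 19.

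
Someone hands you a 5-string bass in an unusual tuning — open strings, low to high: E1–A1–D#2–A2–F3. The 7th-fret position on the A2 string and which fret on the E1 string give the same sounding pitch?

Fret 7 on A2 is MIDI 45 + 7 = 52 (E3). On the E1 string (open MIDI 28), that pitch is 52 − 28 = fret 24.

24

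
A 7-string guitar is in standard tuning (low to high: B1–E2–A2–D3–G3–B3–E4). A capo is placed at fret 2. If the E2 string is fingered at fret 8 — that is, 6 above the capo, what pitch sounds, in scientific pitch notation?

C3

The capo raises the open E2 by 2 semitones to F#2; fretting 6 more gives E2 + 2 + 6 = E2 + 8 semitones = C3.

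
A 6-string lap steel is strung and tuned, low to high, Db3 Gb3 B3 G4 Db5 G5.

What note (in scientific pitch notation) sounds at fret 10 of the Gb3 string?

E4

The open Gb3 string plus 10 semitones: Gb–G–Ab–A–…–D–Eb–E.
The walk passes from B into C once, so the octave number goes from 3 to 4.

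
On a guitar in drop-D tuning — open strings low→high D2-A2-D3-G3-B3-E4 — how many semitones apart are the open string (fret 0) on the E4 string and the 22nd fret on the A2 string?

E4 at fret 0 → E4 (MIDI 64); A2 at fret 22 → G4 (MIDI 67).
64 − 67 = -3, so the two pitches are 3 semitones apart, with G4 the higher.

3 semitones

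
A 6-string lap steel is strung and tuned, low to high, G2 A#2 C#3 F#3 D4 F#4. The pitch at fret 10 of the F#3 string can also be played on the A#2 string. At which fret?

18

F#3 at fret 10 is F#3 + 10 semitones = E4.
The open A#2 string is 8 semitones below the open F#3, so the same pitch on the A#2 string lies at fret 10 + 8 = 18.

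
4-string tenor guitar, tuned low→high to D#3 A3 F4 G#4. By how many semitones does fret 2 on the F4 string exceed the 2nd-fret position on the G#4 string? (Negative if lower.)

F4 at fret 2 → G4 (MIDI 67); G#4 at fret 2 → A#4 (MIDI 70).
67 − 70 = -3, so the two pitches are 3 semitones apart.

-3 semitones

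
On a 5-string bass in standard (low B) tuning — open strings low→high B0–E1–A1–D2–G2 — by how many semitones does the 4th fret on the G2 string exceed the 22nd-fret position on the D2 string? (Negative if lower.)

-13 semitones

G2 at fret 4 → B2 (MIDI 47); D2 at fret 22 → C4 (MIDI 60).
47 − 60 = -13, so the two pitches are 13 semitones apart.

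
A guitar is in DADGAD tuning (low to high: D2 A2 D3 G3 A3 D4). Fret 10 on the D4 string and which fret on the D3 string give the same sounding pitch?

Fret 10 on D4 is MIDI 62 + 10 = 72 (C5). On the D3 string (open MIDI 50), that pitch is 72 − 50 = fret 22.

22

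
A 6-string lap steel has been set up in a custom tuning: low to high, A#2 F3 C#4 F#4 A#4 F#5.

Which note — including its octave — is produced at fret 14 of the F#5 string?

G#6

F#5 is MIDI 78. Adding 14 gives 92, which is G#6.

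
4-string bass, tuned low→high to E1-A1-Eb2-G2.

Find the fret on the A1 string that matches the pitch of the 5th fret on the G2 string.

15

Fret 5 on G2 is MIDI 43 + 5 = 48 (C3). On the A1 string (open MIDI 33), that pitch is 48 − 33 = fret 15.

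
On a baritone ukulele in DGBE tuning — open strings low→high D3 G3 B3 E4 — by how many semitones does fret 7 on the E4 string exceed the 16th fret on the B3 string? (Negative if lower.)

E4 at fret 7 → B4 (MIDI 71); B3 at fret 16 → D#5 (MIDI 75).
71 − 75 = -4, so the two pitches are 4 semitones apart.

-4 semitones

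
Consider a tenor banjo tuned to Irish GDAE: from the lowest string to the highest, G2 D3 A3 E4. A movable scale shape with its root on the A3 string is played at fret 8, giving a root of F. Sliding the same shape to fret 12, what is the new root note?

Moving from fret 8 to fret 12 shifts the root by 4 semitones.
F up 4 semitones is A.

A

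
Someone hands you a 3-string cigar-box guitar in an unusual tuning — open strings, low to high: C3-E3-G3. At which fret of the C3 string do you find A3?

A3 is 9 semitones above the open C3 (C–C#–D–D#–E–F–F#–G–G#–A), so it sits at fret 9.

9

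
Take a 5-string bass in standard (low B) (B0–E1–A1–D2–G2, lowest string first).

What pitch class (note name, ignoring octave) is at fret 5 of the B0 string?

Each fret is one semitone, so B0 + 5 = E.

E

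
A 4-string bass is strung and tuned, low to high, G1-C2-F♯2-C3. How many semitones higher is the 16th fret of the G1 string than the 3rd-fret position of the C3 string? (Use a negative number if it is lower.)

G1 at fret 16 → B2 (MIDI 47); C3 at fret 3 → D♯3 (MIDI 51).
47 − 51 = -4, so the two pitches are 4 semitones apart.

-4 semitones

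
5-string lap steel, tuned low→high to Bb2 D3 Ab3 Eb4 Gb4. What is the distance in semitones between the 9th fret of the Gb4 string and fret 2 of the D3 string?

23 semitones

Gb4 at fret 9 → Eb5 (MIDI 75); D3 at fret 2 → E3 (MIDI 52).
75 − 52 = 23, so the two pitches are 23 semitones apart, with Eb5 the higher.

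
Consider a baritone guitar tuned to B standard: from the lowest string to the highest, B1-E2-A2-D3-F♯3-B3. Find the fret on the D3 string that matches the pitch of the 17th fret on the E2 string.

E2 at fret 17 is E2 + 17 semitones = A3.
The open D3 string is 10 semitones above the open E2, so the same pitch on the D3 string lies at fret 17 − 10 = 7.

7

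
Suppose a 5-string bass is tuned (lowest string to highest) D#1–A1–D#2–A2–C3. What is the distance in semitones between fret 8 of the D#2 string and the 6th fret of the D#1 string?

14 semitones

D#2 at fret 8 → B2 (MIDI 47); D#1 at fret 6 → A1 (MIDI 33).
47 − 33 = 14, so the two pitches are 14 semitones apart, with B2 the higher.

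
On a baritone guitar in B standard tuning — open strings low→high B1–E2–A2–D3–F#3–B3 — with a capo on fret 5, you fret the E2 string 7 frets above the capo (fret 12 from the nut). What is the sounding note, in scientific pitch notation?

The capo raises the open E2 by 5 semitones to A2; fretting 7 more gives E2 + 5 + 7 = E2 + 12 semitones = E3.

E3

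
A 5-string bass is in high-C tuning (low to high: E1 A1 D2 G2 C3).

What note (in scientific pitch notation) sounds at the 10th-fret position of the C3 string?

A#3

Each fret is one semitone, so C3 + 10 = A#3.
(Equivalently spelled Bb3.)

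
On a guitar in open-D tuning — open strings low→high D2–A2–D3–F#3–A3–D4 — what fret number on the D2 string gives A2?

A2 is 7 semitones above the open D2 (D–D#–E–F–F#–G–G#–A), so it sits at fret 7.

7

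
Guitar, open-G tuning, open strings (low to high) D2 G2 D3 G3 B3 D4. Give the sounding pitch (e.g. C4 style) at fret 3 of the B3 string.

D4

The open B3 string plus 3 semitones: B–C–C#–D.
The walk passes from B into C once, so the octave number goes from 3 to 4.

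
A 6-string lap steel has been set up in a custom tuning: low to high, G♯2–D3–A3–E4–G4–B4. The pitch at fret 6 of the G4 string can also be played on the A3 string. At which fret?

16

G4 at fret 6 is G4 + 6 semitones = C♯5.
The open A3 string is 10 semitones below the open G4, so the same pitch on the A3 string lies at fret 6 + 10 = 16.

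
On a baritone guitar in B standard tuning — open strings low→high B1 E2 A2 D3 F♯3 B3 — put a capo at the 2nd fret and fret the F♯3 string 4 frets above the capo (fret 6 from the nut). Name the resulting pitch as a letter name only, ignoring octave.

The capo raises the open F♯3 by 2 semitones to G♯3; fretting 4 more gives F♯3 + 2 + 4 = F♯3 + 6 semitones, landing on C.

C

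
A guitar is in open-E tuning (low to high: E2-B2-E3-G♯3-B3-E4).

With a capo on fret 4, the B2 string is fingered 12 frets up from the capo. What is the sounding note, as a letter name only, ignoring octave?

The capo raises the open B2 by 4 semitones to D♯3; fretting 12 more gives B2 + 4 + 12 = B2 + 16 semitones, landing on D♯.
(Also written E♭.)

D♯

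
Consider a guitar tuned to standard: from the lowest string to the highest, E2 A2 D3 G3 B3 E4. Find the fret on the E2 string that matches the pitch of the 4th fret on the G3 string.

19

Fret 4 on G3 is MIDI 55 + 4 = 59 (B3). On the E2 string (open MIDI 40), that pitch is 59 − 40 = fret 19.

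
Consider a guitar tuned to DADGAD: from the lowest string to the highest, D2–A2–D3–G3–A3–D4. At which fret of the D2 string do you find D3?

12

D3 is 12 semitones above the open D2 (D–D#–E–F–…–C–C#–D), so it sits at fret 12.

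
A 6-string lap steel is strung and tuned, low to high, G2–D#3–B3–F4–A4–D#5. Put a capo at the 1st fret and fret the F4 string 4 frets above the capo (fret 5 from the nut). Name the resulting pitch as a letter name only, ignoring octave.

The capo raises the open F4 by 1 semitone to F#4; fretting 4 more gives F4 + 1 + 4 = F4 + 5 semitones, landing on A#.

A#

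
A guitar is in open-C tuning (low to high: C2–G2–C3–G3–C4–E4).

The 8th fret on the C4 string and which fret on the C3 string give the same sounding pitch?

C4 at fret 8 is C4 + 8 semitones = G♯4.
The open C3 string is 12 semitones below the open C4, so the same pitch on the C3 string lies at fret 8 + 12 = 20.

20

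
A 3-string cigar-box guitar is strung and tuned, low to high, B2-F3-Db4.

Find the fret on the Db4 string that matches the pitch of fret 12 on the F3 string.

4

Fret 12 on F3 is MIDI 53 + 12 = 65 (F4). On the Db4 string (open MIDI 61), that pitch is 65 − 61 = fret 4.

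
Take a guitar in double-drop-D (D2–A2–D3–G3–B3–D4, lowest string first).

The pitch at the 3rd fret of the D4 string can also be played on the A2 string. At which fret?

Fret 3 on D4 is MIDI 62 + 3 = 65 (F4). On the A2 string (open MIDI 45), that pitch is 65 − 45 = fret 20.

20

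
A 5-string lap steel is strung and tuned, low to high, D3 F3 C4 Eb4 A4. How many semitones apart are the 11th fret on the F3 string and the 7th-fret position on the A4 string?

F3 at fret 11 → E4 (MIDI 64); A4 at fret 7 → E5 (MIDI 76).
64 − 76 = -12, so the two pitches are 12 semitones apart, with E5 the higher.

12 semitones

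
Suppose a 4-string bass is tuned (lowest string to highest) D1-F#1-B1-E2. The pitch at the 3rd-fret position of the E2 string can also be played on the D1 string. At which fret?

E2 at fret 3 is E2 + 3 semitones = G2.
The open D1 string is 14 semitones below the open E2, so the same pitch on the D1 string lies at fret 3 + 14 = 17.

17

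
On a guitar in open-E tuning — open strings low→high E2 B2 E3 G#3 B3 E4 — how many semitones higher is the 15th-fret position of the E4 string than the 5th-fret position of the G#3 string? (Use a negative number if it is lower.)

E4 at fret 15 → G5 (MIDI 79); G#3 at fret 5 → C#4 (MIDI 61).
79 − 61 = 18, so the two pitches are 18 semitones apart.

18 semitones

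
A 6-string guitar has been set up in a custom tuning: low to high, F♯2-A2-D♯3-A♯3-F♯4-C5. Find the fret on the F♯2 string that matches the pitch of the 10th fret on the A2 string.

13

A2 at fret 10 is A2 + 10 semitones = G3.
The open F♯2 string is 3 semitones below the open A2, so the same pitch on the F♯2 string lies at fret 10 + 3 = 13.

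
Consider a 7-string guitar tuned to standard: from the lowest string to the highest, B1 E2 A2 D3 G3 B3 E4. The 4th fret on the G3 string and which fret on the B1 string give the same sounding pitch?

24

G3 at fret 4 is G3 + 4 semitones = B3.
The open B1 string is 20 semitones below the open G3, so the same pitch on the B1 string lies at fret 4 + 20 = 24.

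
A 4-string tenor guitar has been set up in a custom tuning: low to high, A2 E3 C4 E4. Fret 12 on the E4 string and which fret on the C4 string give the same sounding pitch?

16

E4 at fret 12 is E4 + 12 semitones = E5.
The open C4 string is 4 semitones below the open E4, so the same pitch on the C4 string lies at fret 12 + 4 = 16.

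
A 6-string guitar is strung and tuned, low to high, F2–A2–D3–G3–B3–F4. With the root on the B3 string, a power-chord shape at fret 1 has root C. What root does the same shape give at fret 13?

C

Moving from fret 1 to fret 13 shifts the root by 12 semitones.
C up 12 semitones is C.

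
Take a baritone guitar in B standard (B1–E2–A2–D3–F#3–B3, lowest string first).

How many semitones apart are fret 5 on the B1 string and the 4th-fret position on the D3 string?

14 semitones

B1 at fret 5 → E2 (MIDI 40); D3 at fret 4 → F#3 (MIDI 54).
40 − 54 = -14, so the two pitches are 14 semitones apart, with F#3 the higher.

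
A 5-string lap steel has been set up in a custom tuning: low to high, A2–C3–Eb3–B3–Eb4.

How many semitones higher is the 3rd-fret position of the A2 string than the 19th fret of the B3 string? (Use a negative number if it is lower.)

A2 at fret 3 → C3 (MIDI 48); B3 at fret 19 → Gb5 (MIDI 78).
48 − 78 = -30, so the two pitches are 30 semitones apart.

-30 semitones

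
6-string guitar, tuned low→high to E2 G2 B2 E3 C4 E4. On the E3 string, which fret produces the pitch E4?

E4 is 12 semitones above the open E3 (E–F–F#–G–…–D–D#–E), so it sits at fret 12.

12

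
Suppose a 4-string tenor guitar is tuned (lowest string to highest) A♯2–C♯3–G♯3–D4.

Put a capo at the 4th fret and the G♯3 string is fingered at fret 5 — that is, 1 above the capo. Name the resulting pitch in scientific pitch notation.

C♯4

The capo raises the open G♯3 by 4 semitones to C4; fretting 1 more gives G♯3 + 4 + 1 = G♯3 + 5 semitones = C♯4.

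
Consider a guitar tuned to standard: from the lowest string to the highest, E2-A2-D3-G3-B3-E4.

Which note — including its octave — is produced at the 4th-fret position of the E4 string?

G#4

The open E4 string plus 4 semitones: E–F–F#–G–G#.
No B→C boundary is crossed, so the octave stays at 4.
(Equivalently spelled Ab4.)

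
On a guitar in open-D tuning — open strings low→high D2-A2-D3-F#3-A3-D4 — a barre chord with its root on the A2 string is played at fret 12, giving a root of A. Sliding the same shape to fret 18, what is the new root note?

D#

Moving from fret 12 to fret 18 shifts the root by 6 semitones.
A up 6 semitones is D#.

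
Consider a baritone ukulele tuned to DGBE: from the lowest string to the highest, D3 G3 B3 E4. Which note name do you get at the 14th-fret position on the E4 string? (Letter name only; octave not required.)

Each fret is one semitone, so E4 + 14 = F#.

F#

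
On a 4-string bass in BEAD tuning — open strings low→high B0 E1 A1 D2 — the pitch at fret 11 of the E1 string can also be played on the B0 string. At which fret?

16

Fret 11 on E1 is MIDI 28 + 11 = 39 (D♯2). On the B0 string (open MIDI 23), that pitch is 39 − 23 = fret 16.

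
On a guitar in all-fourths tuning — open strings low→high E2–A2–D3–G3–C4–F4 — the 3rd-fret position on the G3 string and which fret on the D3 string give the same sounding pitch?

G3 at fret 3 is G3 + 3 semitones = A#3.
The open D3 string is 5 semitones below the open G3, so the same pitch on the D3 string lies at fret 3 + 5 = 8.

8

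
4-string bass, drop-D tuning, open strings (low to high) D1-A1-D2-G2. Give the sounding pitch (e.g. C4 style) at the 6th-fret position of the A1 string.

A1 is MIDI 33. Adding 6 gives 39, which is D#2.
(Equivalently spelled Eb2.)

D#2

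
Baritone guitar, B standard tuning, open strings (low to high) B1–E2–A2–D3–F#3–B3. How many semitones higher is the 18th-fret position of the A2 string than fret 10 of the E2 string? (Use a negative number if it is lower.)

A2 at fret 18 → D#4 (MIDI 63); E2 at fret 10 → D3 (MIDI 50).
63 − 50 = 13, so the two pitches are 13 semitones apart.

13 semitones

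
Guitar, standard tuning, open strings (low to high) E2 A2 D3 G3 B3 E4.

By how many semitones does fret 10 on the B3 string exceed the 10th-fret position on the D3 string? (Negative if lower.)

9 semitones

B3 at fret 10 → A4 (MIDI 69); D3 at fret 10 → C4 (MIDI 60).
69 − 60 = 9, so the two pitches are 9 semitones apart.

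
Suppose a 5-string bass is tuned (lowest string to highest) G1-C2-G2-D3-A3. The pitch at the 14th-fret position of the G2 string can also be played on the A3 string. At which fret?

Fret 14 on G2 is MIDI 43 + 14 = 57 (A3). On the A3 string (open MIDI 57), that pitch is 57 − 57 = fret 0.

0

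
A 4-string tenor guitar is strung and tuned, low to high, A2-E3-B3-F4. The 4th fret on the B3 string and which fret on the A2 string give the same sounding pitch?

18

Fret 4 on B3 is MIDI 59 + 4 = 63 (E♭4). On the A2 string (open MIDI 45), that pitch is 63 − 45 = fret 18.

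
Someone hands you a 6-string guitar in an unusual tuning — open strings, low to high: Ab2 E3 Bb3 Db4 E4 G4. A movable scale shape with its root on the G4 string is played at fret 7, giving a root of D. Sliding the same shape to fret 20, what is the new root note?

Eb

Moving from fret 7 to fret 20 shifts the root by 13 semitones.
D up 13 semitones is Eb.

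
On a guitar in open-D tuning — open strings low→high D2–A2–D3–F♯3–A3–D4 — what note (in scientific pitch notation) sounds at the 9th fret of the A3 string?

F♯4

Each fret is one semitone, so A3 + 9 = F♯4.
(Equivalently spelled G♭4.)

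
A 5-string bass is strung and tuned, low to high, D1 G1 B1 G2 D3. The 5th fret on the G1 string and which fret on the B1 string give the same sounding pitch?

Fret 5 on G1 is MIDI 31 + 5 = 36 (C2). On the B1 string (open MIDI 35), that pitch is 36 − 35 = fret 1.

1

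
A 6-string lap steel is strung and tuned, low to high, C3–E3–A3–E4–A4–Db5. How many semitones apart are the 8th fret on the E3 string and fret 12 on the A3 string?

E3 at fret 8 → C4 (MIDI 60); A3 at fret 12 → A4 (MIDI 69).
60 − 69 = -9, so the two pitches are 9 semitones apart, with A4 the higher.

9 semitones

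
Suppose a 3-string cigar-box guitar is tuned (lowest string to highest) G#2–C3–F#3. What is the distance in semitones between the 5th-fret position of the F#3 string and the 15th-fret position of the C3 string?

4 semitones

F#3 at fret 5 → B3 (MIDI 59); C3 at fret 15 → D#4 (MIDI 63).
59 − 63 = -4, so the two pitches are 4 semitones apart, with D#4 the higher.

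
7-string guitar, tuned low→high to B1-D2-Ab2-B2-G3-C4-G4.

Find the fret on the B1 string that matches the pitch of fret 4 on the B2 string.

B2 at fret 4 is B2 + 4 semitones = Eb3.
The open B1 string is 12 semitones below the open B2, so the same pitch on the B1 string lies at fret 4 + 12 = 16.

16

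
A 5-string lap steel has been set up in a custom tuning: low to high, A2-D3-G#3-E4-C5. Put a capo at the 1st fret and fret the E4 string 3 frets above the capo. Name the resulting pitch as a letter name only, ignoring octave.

The capo raises the open E4 by 1 semitone to F4; fretting 3 more gives E4 + 1 + 3 = E4 + 4 semitones, landing on G#.
(Also written Ab.)

G#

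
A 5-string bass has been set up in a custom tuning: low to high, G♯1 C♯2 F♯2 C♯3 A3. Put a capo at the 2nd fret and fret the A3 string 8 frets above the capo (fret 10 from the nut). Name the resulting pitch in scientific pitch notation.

G4

The capo raises the open A3 by 2 semitones to B3; fretting 8 more gives A3 + 2 + 8 = A3 + 10 semitones = G4.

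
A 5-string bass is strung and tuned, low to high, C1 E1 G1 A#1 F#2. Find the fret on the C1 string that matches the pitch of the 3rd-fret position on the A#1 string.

13

A#1 at fret 3 is A#1 + 3 semitones = C#2.
The open C1 string is 10 semitones below the open A#1, so the same pitch on the C1 string lies at fret 3 + 10 = 13.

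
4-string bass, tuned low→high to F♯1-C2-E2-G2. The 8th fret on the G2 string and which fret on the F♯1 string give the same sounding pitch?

21

G2 at fret 8 is G2 + 8 semitones = D♯3.
The open F♯1 string is 13 semitones below the open G2, so the same pitch on the F♯1 string lies at fret 8 + 13 = 21.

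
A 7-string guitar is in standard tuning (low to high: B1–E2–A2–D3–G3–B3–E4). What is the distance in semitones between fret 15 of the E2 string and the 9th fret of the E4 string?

E2 at fret 15 → G3 (MIDI 55); E4 at fret 9 → C#5 (MIDI 73).
55 − 73 = -18, so the two pitches are 18 semitones apart, with C#5 the higher.

18 semitones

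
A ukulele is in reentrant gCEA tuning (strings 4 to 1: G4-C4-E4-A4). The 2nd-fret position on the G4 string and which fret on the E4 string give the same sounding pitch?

Fret 2 on G4 is MIDI 67 + 2 = 69 (A4). On the E4 string (open MIDI 64), that pitch is 69 − 64 = fret 5.

5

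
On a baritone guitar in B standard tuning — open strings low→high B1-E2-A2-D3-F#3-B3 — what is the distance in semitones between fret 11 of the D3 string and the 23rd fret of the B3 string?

21 semitones

D3 at fret 11 → C#4 (MIDI 61); B3 at fret 23 → A#5 (MIDI 82).
61 − 82 = -21, so the two pitches are 21 semitones apart, with A#5 the higher.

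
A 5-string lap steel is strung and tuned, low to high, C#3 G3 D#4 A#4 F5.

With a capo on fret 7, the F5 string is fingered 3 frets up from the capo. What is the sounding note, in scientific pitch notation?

D#6

The capo raises the open F5 by 7 semitones to C6; fretting 3 more gives F5 + 7 + 3 = F5 + 10 semitones = D#6.
(Also written Eb.)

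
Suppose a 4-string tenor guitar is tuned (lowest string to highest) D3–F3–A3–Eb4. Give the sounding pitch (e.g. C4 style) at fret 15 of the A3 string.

Each fret is one semitone, so A3 + 15 = C5.

C5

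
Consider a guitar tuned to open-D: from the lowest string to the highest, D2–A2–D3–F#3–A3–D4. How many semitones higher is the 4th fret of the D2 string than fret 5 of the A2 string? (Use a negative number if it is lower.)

-8 semitones

D2 at fret 4 → F#2 (MIDI 42); A2 at fret 5 → D3 (MIDI 50).
42 − 50 = -8, so the two pitches are 8 semitones apart.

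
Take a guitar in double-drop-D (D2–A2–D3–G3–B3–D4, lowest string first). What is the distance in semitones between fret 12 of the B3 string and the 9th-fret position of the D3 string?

B3 at fret 12 → B4 (MIDI 71); D3 at fret 9 → B3 (MIDI 59).
71 − 59 = 12, so the two pitches are 12 semitones apart, with B4 the higher.

12 semitones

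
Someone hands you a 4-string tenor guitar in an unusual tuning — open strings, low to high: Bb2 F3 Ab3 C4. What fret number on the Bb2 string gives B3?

B3 is 13 semitones above the open Bb2 (Bb–B–C–Db–…–A–Bb–B), so it sits at fret 13.

13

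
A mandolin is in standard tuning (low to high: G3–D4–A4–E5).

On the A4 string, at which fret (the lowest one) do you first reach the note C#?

4

From A4, count semitones up the chromatic scale until reaching C#: A–A#–B–C–C# — 4 steps.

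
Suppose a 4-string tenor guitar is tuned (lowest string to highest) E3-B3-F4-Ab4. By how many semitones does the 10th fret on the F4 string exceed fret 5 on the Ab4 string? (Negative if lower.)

2 semitones

F4 at fret 10 → Eb5 (MIDI 75); Ab4 at fret 5 → Db5 (MIDI 73).
75 − 73 = 2, so the two pitches are 2 semitones apart.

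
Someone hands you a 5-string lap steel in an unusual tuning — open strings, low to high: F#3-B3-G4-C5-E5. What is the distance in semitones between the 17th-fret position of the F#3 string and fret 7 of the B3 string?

5 semitones

F#3 at fret 17 → B4 (MIDI 71); B3 at fret 7 → F#4 (MIDI 66).
71 − 66 = 5, so the two pitches are 5 semitones apart, with B4 the higher.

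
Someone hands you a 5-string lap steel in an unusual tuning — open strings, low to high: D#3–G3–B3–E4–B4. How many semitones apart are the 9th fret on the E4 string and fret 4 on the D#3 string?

18 semitones

E4 at fret 9 → C#5 (MIDI 73); D#3 at fret 4 → G3 (MIDI 55).
73 − 55 = 18, so the two pitches are 18 semitones apart, with C#5 the higher.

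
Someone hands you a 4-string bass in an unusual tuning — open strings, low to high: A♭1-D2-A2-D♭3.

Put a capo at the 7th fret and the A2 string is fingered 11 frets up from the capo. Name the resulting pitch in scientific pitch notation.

The capo raises the open A2 by 7 semitones to E3; fretting 11 more gives A2 + 7 + 11 = A2 + 18 semitones = E♭4.

E♭4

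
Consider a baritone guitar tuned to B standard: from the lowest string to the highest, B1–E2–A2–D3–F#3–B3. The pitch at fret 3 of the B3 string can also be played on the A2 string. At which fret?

Fret 3 on B3 is MIDI 59 + 3 = 62 (D4). On the A2 string (open MIDI 45), that pitch is 62 − 45 = fret 17.

17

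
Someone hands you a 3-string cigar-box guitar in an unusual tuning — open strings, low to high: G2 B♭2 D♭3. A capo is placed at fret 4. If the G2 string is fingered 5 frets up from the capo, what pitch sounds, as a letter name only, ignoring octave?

E

The capo raises the open G2 by 4 semitones to B2; fretting 5 more gives G2 + 4 + 5 = G2 + 9 semitones, landing on E.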